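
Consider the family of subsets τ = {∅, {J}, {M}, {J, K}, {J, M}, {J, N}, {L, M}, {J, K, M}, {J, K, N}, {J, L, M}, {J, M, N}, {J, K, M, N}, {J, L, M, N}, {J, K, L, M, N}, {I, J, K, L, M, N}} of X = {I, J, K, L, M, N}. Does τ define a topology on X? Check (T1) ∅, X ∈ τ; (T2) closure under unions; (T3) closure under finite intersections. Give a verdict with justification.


τ is NOT a topology on X.

Axiom (T1): ∅ ∈ τ? Yes; X ∈ τ? Yes.
Axiom (T2/T3): check pairwise unions and intersections of members of τ.
Counterexample for (T2): {J, K} ∪ {L, M} = {J, K, L, M} ∉ τ. Therefore τ is NOT a topology.


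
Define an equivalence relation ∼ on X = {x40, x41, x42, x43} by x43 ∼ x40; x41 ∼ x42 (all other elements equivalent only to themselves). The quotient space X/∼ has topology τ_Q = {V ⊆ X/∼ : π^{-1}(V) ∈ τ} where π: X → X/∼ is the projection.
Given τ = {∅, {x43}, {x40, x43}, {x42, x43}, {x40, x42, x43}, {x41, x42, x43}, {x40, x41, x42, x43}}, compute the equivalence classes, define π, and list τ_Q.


X/∼ = {[x40=x43], [x41=x42]}; |τ_Q| = 3.

Equivalence classes: [x40=x43], [x41=x42].
Quotient map π: X → X/∼ sends x40 ↦ [x40=x43], x41 ↦ [x41=x42], x42 ↦ [x41=x42], x43 ↦ [x40=x43].
For each subset V ⊆ X/∼, compute π^{-1}(V) ⊆ X and check whether π^{-1}(V) ∈ τ. V is open in τ_Q iff π^{-1}(V) ∈ τ.
  V = {}: π^{-1}(V) = ∅ ∈ τ ✓.
  V = {[x40=x43]}: π^{-1}(V) = {x40, x43} ∈ τ ✓.
  V = {[x41=x42]}: π^{-1}(V) = {x41, x42} ∉ τ ✗.
  V = {[x40=x43], [x41=x42]}: π^{-1}(V) = {x40, x41, x42, x43} ∈ τ ✓.
Open sets in the quotient: τ_Q = {{}, {[x40=x43]}, {[x40=x43], [x41=x42]}} (3 elements).


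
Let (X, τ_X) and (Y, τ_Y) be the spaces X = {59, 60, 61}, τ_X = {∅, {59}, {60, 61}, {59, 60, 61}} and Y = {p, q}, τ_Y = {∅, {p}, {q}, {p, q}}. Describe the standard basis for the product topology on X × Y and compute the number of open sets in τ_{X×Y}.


Basis B = {∅ × ∅, {59} × {p}, {59} × {q}, {59} × {p, q}, {60, 61} × {p}, {60, 61} × {q}, {59, 60, 61} × {p}, {59, 60, 61} × {q}, {60, 61} × {p, q}, {59, 60, 61} × {p, q}}; |τ_{X×Y}| = 16.

Enumerate products U × V with U ∈ τ_X, V ∈ τ_Y (deduplicated):
  ∅ × ∅ = {} (∅)
  {59} × {p} = {(59,p)}
  {59} × {q} = {(59,q)}
  {59} × {p, q} = {(59,p), (59,q)}
  {60, 61} × {p} = {(60,p), (61,p)}
  {60, 61} × {q} = {(60,q), (61,q)}
  {59, 60, 61} × {p} = {(59,p), (60,p), (61,p)}
  {59, 60, 61} × {q} = {(59,q), (60,q), (61,q)}
  {60, 61} × {p, q} = {(60,p), (60,q), (61,p), (61,q)}
  {59, 60, 61} × {p, q} = {(59,p), (59,q), (60,p), (60,q), (61,p), (61,q)}
These 10 distinct sets form the basis B.
Close under arbitrary unions to get τ_{X×Y}; counting gives |τ_{X×Y}| = 16.


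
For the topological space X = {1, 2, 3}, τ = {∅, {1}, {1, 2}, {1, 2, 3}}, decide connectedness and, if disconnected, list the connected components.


(X, τ) is connected.

Find clopen sets (U ∈ τ with X ∖ U ∈ τ):
  U = ∅, X ∖ U = {1, 2, 3} — both open, so U is clopen.
  U = {1, 2, 3}, X ∖ U = ∅ — both open, so U is clopen.
Only trivial clopens (∅ and X) exist, so (X, τ) is connected.
Compute connected components by grouping points that agree on all clopens:
  component: {1, 2, 3}


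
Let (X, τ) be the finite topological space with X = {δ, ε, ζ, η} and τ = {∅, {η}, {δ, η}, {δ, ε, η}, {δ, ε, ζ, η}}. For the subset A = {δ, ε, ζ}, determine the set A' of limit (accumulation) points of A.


A' = {ε, ζ}

For each x ∈ X, list the open sets U ∈ τ with x ∈ U, then check whether U ∩ (A ∖ {x}) ≠ ∅ for every such U.
  x = δ: open {δ, η} ∋ x has {δ, η} ∩ (A ∖ {δ}) = ∅, so x is NOT a limit point.
  x = ε: opens ∋ x are {δ, ε, η}, {δ, ε, ζ, η}; each meets A ∖ {ε}, so x IS a limit point.
  x = ζ: opens ∋ x are {δ, ε, ζ, η}; each meets A ∖ {ζ}, so x IS a limit point.
  x = η: open {η} ∋ x has {η} ∩ (A ∖ {η}) = ∅, so x is NOT a limit point.
Collecting: A' = {ε, ζ}.


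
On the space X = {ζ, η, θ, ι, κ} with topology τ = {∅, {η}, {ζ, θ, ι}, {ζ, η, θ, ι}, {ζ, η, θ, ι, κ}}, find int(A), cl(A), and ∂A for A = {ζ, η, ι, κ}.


int(A) = {η}, cl(A) = {ζ, η, θ, ι, κ}, ∂A = {ζ, θ, ι, κ}.

Closed sets in (X, τ) are complements of opens:
  closed(X, τ) = {∅, {κ}, {η, κ}, {ζ, θ, ι, κ}, {ζ, η, θ, ι, κ}}.
int(A) = ⋃ {U ∈ τ : U ⊆ A}. Opens contained in A: ∅, {η}.
Taking the union of these: int(A) = {η}.
cl(A) = ⋂ {C closed : A ⊆ C}. Closed sets containing A: {ζ, η, θ, ι, κ}.
Intersecting these: cl(A) = {ζ, η, θ, ι, κ}.
∂A = cl(A) ∖ int(A) = {ζ, η, θ, ι, κ} ∖ {η} = {ζ, θ, ι, κ}.


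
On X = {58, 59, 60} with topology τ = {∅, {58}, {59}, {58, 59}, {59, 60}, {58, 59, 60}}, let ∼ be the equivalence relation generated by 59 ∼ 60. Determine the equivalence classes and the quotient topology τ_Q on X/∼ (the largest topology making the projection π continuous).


X/∼ = {[58], [59=60]}; |τ_Q| = 4.

Equivalence classes: [58], [59=60].
Quotient map π: X → X/∼ sends 58 ↦ [58], 59 ↦ [59=60], 60 ↦ [59=60].
For each subset V ⊆ X/∼, compute π^{-1}(V) ⊆ X and check whether π^{-1}(V) ∈ τ. V is open in τ_Q iff π^{-1}(V) ∈ τ.
  V = {}: π^{-1}(V) = ∅ ∈ τ ✓.
  V = {[58]}: π^{-1}(V) = {58} ∈ τ ✓.
  V = {[59=60]}: π^{-1}(V) = {59, 60} ∈ τ ✓.
  V = {[58], [59=60]}: π^{-1}(V) = {58, 59, 60} ∈ τ ✓.
Open sets in the quotient: τ_Q = {{}, {[58]}, {[59=60]}, {[58], [59=60]}} (4 elements).


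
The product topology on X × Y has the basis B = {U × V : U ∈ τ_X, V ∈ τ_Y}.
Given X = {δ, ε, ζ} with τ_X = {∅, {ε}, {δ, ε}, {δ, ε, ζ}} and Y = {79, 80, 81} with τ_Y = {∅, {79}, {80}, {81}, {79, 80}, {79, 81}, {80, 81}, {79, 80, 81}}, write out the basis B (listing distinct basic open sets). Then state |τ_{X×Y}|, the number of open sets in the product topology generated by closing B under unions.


Basis B = {∅ × ∅, {ε} × {79}, {ε} × {80}, {ε} × {81}, {δ, ε} × {79}, {δ, ε} × {80}, {δ, ε} × {81}, {ε} × {79, 80}, {ε} × {79, 81}, {ε} × {80, 81}, {δ, ε, ζ} × {79}, {δ, ε, ζ} × {80}, {δ, ε, ζ} × {81}, {ε} × {79, 80, 81}, {δ, ε} × {79, 80}, {δ, ε} × {79, 81}, {δ, ε} × {80, 81}, {δ, ε} × {79, 80, 81}, {δ, ε, ζ} × {79, 80}, {δ, ε, ζ} × {79, 81}, {δ, ε, ζ} × {80, 81}, {δ, ε, ζ} × {79, 80, 81}}; |τ_{X×Y}| = 64.

Enumerate products U × V with U ∈ τ_X, V ∈ τ_Y (deduplicated):
  ∅ × ∅ = {} (∅)
  {ε} × {79} = {(ε,79)}
  {ε} × {80} = {(ε,80)}
  {ε} × {81} = {(ε,81)}
  {δ, ε} × {79} = {(δ,79), (ε,79)}
  {δ, ε} × {80} = {(δ,80), (ε,80)}
  {δ, ε} × {81} = {(δ,81), (ε,81)}
  {ε} × {79, 80} = {(ε,79), (ε,80)}
  {ε} × {79, 81} = {(ε,79), (ε,81)}
  {ε} × {80, 81} = {(ε,80), (ε,81)}
  {δ, ε, ζ} × {79} = {(δ,79), (ε,79), (ζ,79)}
  {δ, ε, ζ} × {80} = {(δ,80), (ε,80), (ζ,80)}
  {δ, ε, ζ} × {81} = {(δ,81), (ε,81), (ζ,81)}
  {ε} × {79, 80, 81} = {(ε,79), (ε,80), (ε,81)}
  {δ, ε} × {79, 80} = {(δ,79), (δ,80), (ε,79), (ε,80)}
  {δ, ε} × {79, 81} = {(δ,79), (δ,81), (ε,79), (ε,81)}
  {δ, ε} × {80, 81} = {(δ,80), (δ,81), (ε,80), (ε,81)}
  {δ, ε} × {79, 80, 81} = {(δ,79), (δ,80), (δ,81), (ε,79), (ε,80), (ε,81)}
  {δ, ε, ζ} × {79, 80} = {(δ,79), (δ,80), (ε,79), (ε,80), (ζ,79), (ζ,80)}
  {δ, ε, ζ} × {79, 81} = {(δ,79), (δ,81), (ε,79), (ε,81), (ζ,79), (ζ,81)}
  {δ, ε, ζ} × {80, 81} = {(δ,80), (δ,81), (ε,80), (ε,81), (ζ,80), (ζ,81)}
  {δ, ε, ζ} × {79, 80, 81} = {(δ,79), (δ,80), (δ,81), (ε,79), (ε,80), (ε,81), (ζ,79), (ζ,80), (ζ,81)}
These 22 distinct sets form the basis B.
Close under arbitrary unions to get τ_{X×Y}; counting gives |τ_{X×Y}| = 64.


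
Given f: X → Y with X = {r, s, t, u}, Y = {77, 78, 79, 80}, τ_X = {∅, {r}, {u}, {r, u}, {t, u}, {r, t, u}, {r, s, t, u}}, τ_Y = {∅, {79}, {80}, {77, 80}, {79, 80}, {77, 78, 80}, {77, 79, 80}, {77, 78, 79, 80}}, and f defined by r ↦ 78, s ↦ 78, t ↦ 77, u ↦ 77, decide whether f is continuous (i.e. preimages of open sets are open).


f IS continuous.

Compute f^{-1}(U) for each U ∈ τ_Y:
  U = ∅: f^{-1}(U) = ∅ ∈ τ_X ✓.
  U = {79}: f^{-1}(U) = ∅ ∈ τ_X ✓.
  U = {80}: f^{-1}(U) = ∅ ∈ τ_X ✓.
  U = {77, 80}: f^{-1}(U) = {t, u} ∈ τ_X ✓.
  U = {79, 80}: f^{-1}(U) = ∅ ∈ τ_X ✓.
  U = {77, 78, 80}: f^{-1}(U) = {r, s, t, u} ∈ τ_X ✓.
  U = {77, 79, 80}: f^{-1}(U) = {t, u} ∈ τ_X ✓.
  U = {77, 78, 79, 80}: f^{-1}(U) = {r, s, t, u} ∈ τ_X ✓.
Every preimage lies in τ_X, so f IS continuous.


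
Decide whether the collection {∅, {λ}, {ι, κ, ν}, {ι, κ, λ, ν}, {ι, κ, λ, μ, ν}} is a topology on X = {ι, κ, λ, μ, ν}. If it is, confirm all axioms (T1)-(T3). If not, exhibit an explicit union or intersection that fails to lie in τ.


τ IS a topology on X.

Axiom (T1): ∅ ∈ τ? Yes; X ∈ τ? Yes.
Axiom (T2/T3): check pairwise unions and intersections of members of τ.
All pairwise intersections and unions checked — each lies in τ. Therefore τ satisfies (T1), (T2), (T3): it IS a topology on X.


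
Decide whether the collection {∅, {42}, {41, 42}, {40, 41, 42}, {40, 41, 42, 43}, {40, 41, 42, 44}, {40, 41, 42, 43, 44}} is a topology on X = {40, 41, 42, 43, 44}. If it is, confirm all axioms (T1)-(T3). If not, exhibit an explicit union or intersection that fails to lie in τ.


τ IS a topology on X.

Axiom (T1): ∅ ∈ τ? Yes; X ∈ τ? Yes.
Axiom (T2/T3): check pairwise unions and intersections of members of τ.
All pairwise intersections and unions checked — each lies in τ. Therefore τ satisfies (T1), (T2), (T3): it IS a topology on X.


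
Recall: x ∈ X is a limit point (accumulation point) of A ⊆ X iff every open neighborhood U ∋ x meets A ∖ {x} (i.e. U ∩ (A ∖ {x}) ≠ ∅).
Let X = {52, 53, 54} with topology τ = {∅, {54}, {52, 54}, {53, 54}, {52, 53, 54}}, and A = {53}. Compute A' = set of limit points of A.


A' = ∅

For each x ∈ X, list the open sets U ∈ τ with x ∈ U, then check whether U ∩ (A ∖ {x}) ≠ ∅ for every such U.
  x = 52: open {52, 54} ∋ x has {52, 54} ∩ (A ∖ {52}) = ∅, so x is NOT a limit point.
  x = 53: open {53, 54} ∋ x has {53, 54} ∩ (A ∖ {53}) = ∅, so x is NOT a limit point.
  x = 54: open {54} ∋ x has {54} ∩ (A ∖ {54}) = ∅, so x is NOT a limit point.
Collecting: A' = ∅.


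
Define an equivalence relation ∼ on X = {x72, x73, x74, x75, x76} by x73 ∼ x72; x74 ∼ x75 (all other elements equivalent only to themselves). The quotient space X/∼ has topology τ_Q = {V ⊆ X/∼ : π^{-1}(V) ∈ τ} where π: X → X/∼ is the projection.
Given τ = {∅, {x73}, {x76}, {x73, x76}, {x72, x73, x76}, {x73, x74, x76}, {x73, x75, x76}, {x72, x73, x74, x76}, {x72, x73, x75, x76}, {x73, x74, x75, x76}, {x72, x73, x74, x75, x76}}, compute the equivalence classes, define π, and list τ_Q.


X/∼ = {[x72=x73], [x74=x75], [x76]}; |τ_Q| = 4.

Equivalence classes: [x72=x73], [x74=x75], [x76].
Quotient map π: X → X/∼ sends x72 ↦ [x72=x73], x73 ↦ [x72=x73], x74 ↦ [x74=x75], x75 ↦ [x74=x75], x76 ↦ [x76].
For each subset V ⊆ X/∼, compute π^{-1}(V) ⊆ X and check whether π^{-1}(V) ∈ τ. V is open in τ_Q iff π^{-1}(V) ∈ τ.
  V = {}: π^{-1}(V) = ∅ ∈ τ ✓.
  V = {[x72=x73]}: π^{-1}(V) = {x72, x73} ∉ τ ✗.
  V = {[x74=x75]}: π^{-1}(V) = {x74, x75} ∉ τ ✗.
  V = {[x72=x73], [x74=x75]}: π^{-1}(V) = {x72, x73, x74, x75} ∉ τ ✗.
  V = {[x76]}: π^{-1}(V) = {x76} ∈ τ ✓.
  V = {[x72=x73], [x76]}: π^{-1}(V) = {x72, x73, x76} ∈ τ ✓.
  V = {[x74=x75], [x76]}: π^{-1}(V) = {x74, x75, x76} ∉ τ ✗.
  V = {[x72=x73], [x74=x75], [x76]}: π^{-1}(V) = {x72, x73, x74, x75, x76} ∈ τ ✓.
Open sets in the quotient: τ_Q = {{}, {[x76]}, {[x72=x73], [x76]}, {[x72=x73], [x74=x75], [x76]}} (4 elements).


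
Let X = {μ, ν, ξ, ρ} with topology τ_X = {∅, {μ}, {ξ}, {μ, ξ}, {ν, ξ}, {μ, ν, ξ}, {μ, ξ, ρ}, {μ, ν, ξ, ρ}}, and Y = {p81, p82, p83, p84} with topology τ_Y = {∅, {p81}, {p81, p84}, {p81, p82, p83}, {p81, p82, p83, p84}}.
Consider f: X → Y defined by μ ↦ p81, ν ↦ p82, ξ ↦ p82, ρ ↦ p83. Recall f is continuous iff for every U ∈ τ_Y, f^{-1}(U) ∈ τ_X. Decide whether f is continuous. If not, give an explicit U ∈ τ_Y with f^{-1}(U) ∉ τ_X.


f IS continuous.

Compute f^{-1}(U) for each U ∈ τ_Y:
  U = ∅: f^{-1}(U) = ∅ ∈ τ_X ✓.
  U = {p81}: f^{-1}(U) = {μ} ∈ τ_X ✓.
  U = {p81, p84}: f^{-1}(U) = {μ} ∈ τ_X ✓.
  U = {p81, p82, p83}: f^{-1}(U) = {μ, ν, ξ, ρ} ∈ τ_X ✓.
  U = {p81, p82, p83, p84}: f^{-1}(U) = {μ, ν, ξ, ρ} ∈ τ_X ✓.
Every preimage lies in τ_X, so f IS continuous.


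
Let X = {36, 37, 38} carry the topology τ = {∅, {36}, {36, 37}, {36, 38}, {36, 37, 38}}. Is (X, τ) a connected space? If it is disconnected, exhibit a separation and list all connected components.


(X, τ) is connected.

Find clopen sets (U ∈ τ with X ∖ U ∈ τ):
  U = ∅, X ∖ U = {36, 37, 38} — both open, so U is clopen.
  U = {36, 37, 38}, X ∖ U = ∅ — both open, so U is clopen.
Only trivial clopens (∅ and X) exist, so (X, τ) is connected.
Compute connected components by grouping points that agree on all clopens:
  component: {36, 37, 38}


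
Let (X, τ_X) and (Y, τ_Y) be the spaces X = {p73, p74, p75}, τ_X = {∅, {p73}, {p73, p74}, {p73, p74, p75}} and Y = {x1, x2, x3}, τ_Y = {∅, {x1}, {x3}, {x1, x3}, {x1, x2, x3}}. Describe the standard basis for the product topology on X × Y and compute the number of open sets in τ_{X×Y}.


Basis B = {∅ × ∅, {p73} × {x1}, {p73} × {x3}, {p73} × {x1, x3}, {p73, p74} × {x1}, {p73, p74} × {x3}, {p73} × {x1, x2, x3}, {p73, p74, p75} × {x1}, {p73, p74, p75} × {x3}, {p73, p74} × {x1, x3}, {p73, p74} × {x1, x2, x3}, {p73, p74, p75} × {x1, x3}, {p73, p74, p75} × {x1, x2, x3}}; |τ_{X×Y}| = 30.

Enumerate products U × V with U ∈ τ_X, V ∈ τ_Y (deduplicated):
  ∅ × ∅ = {} (∅)
  {p73} × {x1} = {(p73,x1)}
  {p73} × {x3} = {(p73,x3)}
  {p73} × {x1, x3} = {(p73,x1), (p73,x3)}
  {p73, p74} × {x1} = {(p73,x1), (p74,x1)}
  {p73, p74} × {x3} = {(p73,x3), (p74,x3)}
  {p73} × {x1, x2, x3} = {(p73,x1), (p73,x2), (p73,x3)}
  {p73, p74, p75} × {x1} = {(p73,x1), (p74,x1), (p75,x1)}
  {p73, p74, p75} × {x3} = {(p73,x3), (p74,x3), (p75,x3)}
  {p73, p74} × {x1, x3} = {(p73,x1), (p73,x3), (p74,x1), (p74,x3)}
  {p73, p74} × {x1, x2, x3} = {(p73,x1), (p73,x2), (p73,x3), (p74,x1), (p74,x2), (p74,x3)}
  {p73, p74, p75} × {x1, x3} = {(p73,x1), (p73,x3), (p74,x1), (p74,x3), (p75,x1), (p75,x3)}
  {p73, p74, p75} × {x1, x2, x3} = {(p73,x1), (p73,x2), (p73,x3), (p74,x1), (p74,x2), (p74,x3), (p75,x1), (p75,x2), (p75,x3)}
These 13 distinct sets form the basis B.
Close under arbitrary unions to get τ_{X×Y}; counting gives |τ_{X×Y}| = 30.


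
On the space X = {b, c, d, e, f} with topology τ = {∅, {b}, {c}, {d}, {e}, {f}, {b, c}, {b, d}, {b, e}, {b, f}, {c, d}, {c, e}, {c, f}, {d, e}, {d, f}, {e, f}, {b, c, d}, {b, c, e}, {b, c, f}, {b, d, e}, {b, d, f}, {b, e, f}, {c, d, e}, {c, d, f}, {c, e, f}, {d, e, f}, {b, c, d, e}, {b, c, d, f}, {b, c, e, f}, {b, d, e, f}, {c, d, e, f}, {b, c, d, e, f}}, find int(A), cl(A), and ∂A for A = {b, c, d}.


int(A) = {b, c, d}, cl(A) = {b, c, d}, ∂A = ∅.

Closed sets in (X, τ) are complements of opens:
  closed(X, τ) = {∅, {b}, {c}, {d}, {e}, {f}, {b, c}, {b, d}, {b, e}, {b, f}, {c, d}, {c, e}, {c, f}, {d, e}, {d, f}, {e, f}, {b, c, d}, {b, c, e}, {b, c, f}, {b, d, e}, {b, d, f}, {b, e, f}, {c, d, e}, {c, d, f}, {c, e, f}, {d, e, f}, {b, c, d, e}, {b, c, d, f}, {b, c, e, f}, {b, d, e, f}, {c, d, e, f}, {b, c, d, e, f}}.
int(A) = ⋃ {U ∈ τ : U ⊆ A}. Opens contained in A: ∅, {b}, {c}, {d}, {b, c}, {b, d}, {c, d}, {b, c, d}.
Taking the union of these: int(A) = {b, c, d}.
cl(A) = ⋂ {C closed : A ⊆ C}. Closed sets containing A: {b, c, d}, {b, c, d, e}, {b, c, d, f}, {b, c, d, e, f}.
Intersecting these: cl(A) = {b, c, d}.
∂A = cl(A) ∖ int(A) = {b, c, d} ∖ {b, c, d} = ∅.


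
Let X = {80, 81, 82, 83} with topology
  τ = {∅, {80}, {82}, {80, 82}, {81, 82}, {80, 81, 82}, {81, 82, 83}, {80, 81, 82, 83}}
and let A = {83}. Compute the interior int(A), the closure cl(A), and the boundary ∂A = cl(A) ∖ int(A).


int(A) = ∅, cl(A) = {83}, ∂A = {83}.

Closed sets in (X, τ) are complements of opens:
  closed(X, τ) = {∅, {80}, {83}, {80, 83}, {81, 83}, {80, 81, 83}, {81, 82, 83}, {80, 81, 82, 83}}.
int(A) = ⋃ {U ∈ τ : U ⊆ A}. Opens contained in A: ∅.
Taking the union of these: int(A) = ∅.
cl(A) = ⋂ {C closed : A ⊆ C}. Closed sets containing A: {83}, {80, 83}, {81, 83}, {80, 81, 83}, {81, 82, 83}, {80, 81, 82, 83}.
Intersecting these: cl(A) = {83}.
∂A = cl(A) ∖ int(A) = {83} ∖ ∅ = {83}.


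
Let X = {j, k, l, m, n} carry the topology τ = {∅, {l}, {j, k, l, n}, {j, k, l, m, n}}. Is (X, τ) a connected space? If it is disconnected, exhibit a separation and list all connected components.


(X, τ) is connected.

Find clopen sets (U ∈ τ with X ∖ U ∈ τ):
  U = ∅, X ∖ U = {j, k, l, m, n} — both open, so U is clopen.
  U = {j, k, l, m, n}, X ∖ U = ∅ — both open, so U is clopen.
Only trivial clopens (∅ and X) exist, so (X, τ) is connected.
Compute connected components by grouping points that agree on all clopens:
  component: {j, k, l, m, n}


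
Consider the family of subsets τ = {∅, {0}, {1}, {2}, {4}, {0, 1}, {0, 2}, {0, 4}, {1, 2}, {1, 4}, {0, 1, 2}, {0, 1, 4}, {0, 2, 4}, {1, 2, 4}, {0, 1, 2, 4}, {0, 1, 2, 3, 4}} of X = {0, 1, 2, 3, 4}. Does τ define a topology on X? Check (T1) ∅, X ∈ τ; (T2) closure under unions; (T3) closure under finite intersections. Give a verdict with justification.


τ is NOT a topology on X.

Axiom (T1): ∅ ∈ τ? Yes; X ∈ τ? Yes.
Axiom (T2/T3): check pairwise unions and intersections of members of τ.
Counterexample for (T2): {2} ∪ {4} = {2, 4} ∉ τ. Therefore τ is NOT a topology.


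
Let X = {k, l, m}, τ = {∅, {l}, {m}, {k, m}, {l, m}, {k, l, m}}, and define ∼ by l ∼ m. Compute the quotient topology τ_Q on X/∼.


X/∼ = {[k], [l=m]}; |τ_Q| = 3.

Equivalence classes: [k], [l=m].
Quotient map π: X → X/∼ sends k ↦ [k], l ↦ [l=m], m ↦ [l=m].
For each subset V ⊆ X/∼, compute π^{-1}(V) ⊆ X and check whether π^{-1}(V) ∈ τ. V is open in τ_Q iff π^{-1}(V) ∈ τ.
  V = {}: π^{-1}(V) = ∅ ∈ τ ✓.
  V = {[k]}: π^{-1}(V) = {k} ∉ τ ✗.
  V = {[l=m]}: π^{-1}(V) = {l, m} ∈ τ ✓.
  V = {[k], [l=m]}: π^{-1}(V) = {k, l, m} ∈ τ ✓.
Open sets in the quotient: τ_Q = {{}, {[l=m]}, {[k], [l=m]}} (3 elements).


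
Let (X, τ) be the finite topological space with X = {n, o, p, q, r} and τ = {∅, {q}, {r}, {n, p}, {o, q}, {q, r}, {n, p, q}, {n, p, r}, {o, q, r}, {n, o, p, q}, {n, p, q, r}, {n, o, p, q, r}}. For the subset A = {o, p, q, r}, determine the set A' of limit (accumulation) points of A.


A' = {n, o}

For each x ∈ X, list the open sets U ∈ τ with x ∈ U, then check whether U ∩ (A ∖ {x}) ≠ ∅ for every such U.
  x = n: opens ∋ x are {n, p}, {n, p, q}, {n, p, r}, {n, o, p, q}, {n, p, q, r}, {n, o, p, q, r}; each meets A ∖ {n}, so x IS a limit point.
  x = o: opens ∋ x are {o, q}, {o, q, r}, {n, o, p, q}, {n, o, p, q, r}; each meets A ∖ {o}, so x IS a limit point.
  x = p: open {n, p} ∋ x has {n, p} ∩ (A ∖ {p}) = ∅, so x is NOT a limit point.
  x = q: open {q} ∋ x has {q} ∩ (A ∖ {q}) = ∅, so x is NOT a limit point.
  x = r: open {r} ∋ x has {r} ∩ (A ∖ {r}) = ∅, so x is NOT a limit point.
Collecting: A' = {n, o}.


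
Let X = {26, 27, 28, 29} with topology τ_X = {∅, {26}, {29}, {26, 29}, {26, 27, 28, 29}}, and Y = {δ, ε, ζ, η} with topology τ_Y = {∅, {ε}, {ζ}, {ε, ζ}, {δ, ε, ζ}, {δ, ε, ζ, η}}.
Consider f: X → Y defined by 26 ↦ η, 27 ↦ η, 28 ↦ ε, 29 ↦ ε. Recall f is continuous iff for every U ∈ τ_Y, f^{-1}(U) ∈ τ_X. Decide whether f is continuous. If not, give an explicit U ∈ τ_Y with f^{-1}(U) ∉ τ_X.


f is NOT continuous.

Compute f^{-1}(U) for each U ∈ τ_Y:
  U = ∅: f^{-1}(U) = ∅ ∈ τ_X ✓.
  U = {ε}: f^{-1}(U) = {28, 29} ∉ τ_X ✗.
  U = {ζ}: f^{-1}(U) = ∅ ∈ τ_X ✓.
  U = {ε, ζ}: f^{-1}(U) = {28, 29} ∉ τ_X ✗.
  U = {δ, ε, ζ}: f^{-1}(U) = {28, 29} ∉ τ_X ✗.
  U = {δ, ε, ζ, η}: f^{-1}(U) = {26, 27, 28, 29} ∈ τ_X ✓.
Found U = {ε} with f^{-1}(U) = {28, 29} not in τ_X. Therefore f is NOT continuous.


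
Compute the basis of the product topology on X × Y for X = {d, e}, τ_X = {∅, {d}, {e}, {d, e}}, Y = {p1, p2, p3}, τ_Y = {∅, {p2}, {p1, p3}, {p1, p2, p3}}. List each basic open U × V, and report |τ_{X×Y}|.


Basis B = {∅ × ∅, {d} × {p2}, {e} × {p2}, {d} × {p1, p3}, {d, e} × {p2}, {e} × {p1, p3}, {d} × {p1, p2, p3}, {e} × {p1, p2, p3}, {d, e} × {p1, p3}, {d, e} × {p1, p2, p3}}; |τ_{X×Y}| = 16.

Enumerate products U × V with U ∈ τ_X, V ∈ τ_Y (deduplicated):
  ∅ × ∅ = {} (∅)
  {d} × {p2} = {(d,p2)}
  {e} × {p2} = {(e,p2)}
  {d} × {p1, p3} = {(d,p1), (d,p3)}
  {d, e} × {p2} = {(d,p2), (e,p2)}
  {e} × {p1, p3} = {(e,p1), (e,p3)}
  {d} × {p1, p2, p3} = {(d,p1), (d,p2), (d,p3)}
  {e} × {p1, p2, p3} = {(e,p1), (e,p2), (e,p3)}
  {d, e} × {p1, p3} = {(d,p1), (d,p3), (e,p1), (e,p3)}
  {d, e} × {p1, p2, p3} = {(d,p1), (d,p2), (d,p3), (e,p1), (e,p2), (e,p3)}
These 10 distinct sets form the basis B.
Close under arbitrary unions to get τ_{X×Y}; counting gives |τ_{X×Y}| = 16.


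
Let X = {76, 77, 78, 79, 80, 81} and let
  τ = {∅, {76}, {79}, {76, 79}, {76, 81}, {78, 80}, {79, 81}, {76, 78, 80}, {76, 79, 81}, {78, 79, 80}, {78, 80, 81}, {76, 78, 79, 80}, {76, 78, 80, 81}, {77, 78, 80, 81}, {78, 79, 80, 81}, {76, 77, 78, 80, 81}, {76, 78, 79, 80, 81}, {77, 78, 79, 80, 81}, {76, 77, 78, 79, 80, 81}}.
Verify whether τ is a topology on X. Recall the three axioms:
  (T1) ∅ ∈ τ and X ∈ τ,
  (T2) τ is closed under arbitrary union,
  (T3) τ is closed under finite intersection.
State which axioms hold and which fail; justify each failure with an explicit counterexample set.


τ is NOT a topology on X.

Axiom (T1): ∅ ∈ τ? Yes; X ∈ τ? Yes.
Axiom (T2/T3): check pairwise unions and intersections of members of τ.
Counterexample for (T3): {76, 81} ∩ {79, 81} = {81} ∉ τ. Therefore τ is NOT a topology.


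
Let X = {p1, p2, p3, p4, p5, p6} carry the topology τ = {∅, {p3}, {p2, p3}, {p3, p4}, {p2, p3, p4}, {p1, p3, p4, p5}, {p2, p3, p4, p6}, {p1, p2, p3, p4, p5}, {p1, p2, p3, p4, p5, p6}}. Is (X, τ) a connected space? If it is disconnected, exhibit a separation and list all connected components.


(X, τ) is connected.

Find clopen sets (U ∈ τ with X ∖ U ∈ τ):
  U = ∅, X ∖ U = {p1, p2, p3, p4, p5, p6} — both open, so U is clopen.
  U = {p1, p2, p3, p4, p5, p6}, X ∖ U = ∅ — both open, so U is clopen.
Only trivial clopens (∅ and X) exist, so (X, τ) is connected.
Compute connected components by grouping points that agree on all clopens:
  component: {p1, p2, p3, p4, p5, p6}


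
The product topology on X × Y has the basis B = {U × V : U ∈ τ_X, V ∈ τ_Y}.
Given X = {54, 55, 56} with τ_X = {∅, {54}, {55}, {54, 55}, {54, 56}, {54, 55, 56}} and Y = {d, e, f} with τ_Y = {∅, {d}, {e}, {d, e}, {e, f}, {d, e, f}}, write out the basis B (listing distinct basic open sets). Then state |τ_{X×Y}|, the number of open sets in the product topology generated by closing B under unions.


Basis B = {∅ × ∅, {54} × {d}, {54} × {e}, {55} × {d}, {55} × {e}, {54} × {d, e}, {54, 55} × {d}, {54, 56} × {d}, {54} × {e, f}, {54, 55} × {e}, {54, 56} × {e}, {55} × {d, e}, {55} × {e, f}, {54} × {d, e, f}, {54, 55, 56} × {d}, {54, 55, 56} × {e}, {55} × {d, e, f}, {54, 55} × {d, e}, {54, 56} × {d, e}, {54, 55} × {e, f}, {54, 56} × {e, f}, {54, 55} × {d, e, f}, {54, 56} × {d, e, f}, {54, 55, 56} × {d, e}, {54, 55, 56} × {e, f}, {54, 55, 56} × {d, e, f}}; |τ_{X×Y}| = 108.

Enumerate products U × V with U ∈ τ_X, V ∈ τ_Y (deduplicated):
  ∅ × ∅ = {} (∅)
  {54} × {d} = {(54,d)}
  {54} × {e} = {(54,e)}
  {55} × {d} = {(55,d)}
  {55} × {e} = {(55,e)}
  {54} × {d, e} = {(54,d), (54,e)}
  {54, 55} × {d} = {(54,d), (55,d)}
  {54, 56} × {d} = {(54,d), (56,d)}
  {54} × {e, f} = {(54,e), (54,f)}
  {54, 55} × {e} = {(54,e), (55,e)}
  {54, 56} × {e} = {(54,e), (56,e)}
  {55} × {d, e} = {(55,d), (55,e)}
  {55} × {e, f} = {(55,e), (55,f)}
  {54} × {d, e, f} = {(54,d), (54,e), (54,f)}
  {54, 55, 56} × {d} = {(54,d), (55,d), (56,d)}
  {54, 55, 56} × {e} = {(54,e), (55,e), (56,e)}
  {55} × {d, e, f} = {(55,d), (55,e), (55,f)}
  {54, 55} × {d, e} = {(54,d), (54,e), (55,d), (55,e)}
  {54, 56} × {d, e} = {(54,d), (54,e), (56,d), (56,e)}
  {54, 55} × {e, f} = {(54,e), (54,f), (55,e), (55,f)}
  {54, 56} × {e, f} = {(54,e), (54,f), (56,e), (56,f)}
  {54, 55} × {d, e, f} = {(54,d), (54,e), (54,f), (55,d), (55,e), (55,f)}
  {54, 56} × {d, e, f} = {(54,d), (54,e), (54,f), (56,d), (56,e), (56,f)}
  {54, 55, 56} × {d, e} = {(54,d), (54,e), (55,d), (55,e), (56,d), (56,e)}
  {54, 55, 56} × {e, f} = {(54,e), (54,f), (55,e), (55,f), (56,e), (56,f)}
  {54, 55, 56} × {d, e, f} = {(54,d), (54,e), (54,f), (55,d), (55,e), (55,f), (56,d), (56,e), (56,f)}
These 26 distinct sets form the basis B.
Close under arbitrary unions to get τ_{X×Y}; counting gives |τ_{X×Y}| = 108.


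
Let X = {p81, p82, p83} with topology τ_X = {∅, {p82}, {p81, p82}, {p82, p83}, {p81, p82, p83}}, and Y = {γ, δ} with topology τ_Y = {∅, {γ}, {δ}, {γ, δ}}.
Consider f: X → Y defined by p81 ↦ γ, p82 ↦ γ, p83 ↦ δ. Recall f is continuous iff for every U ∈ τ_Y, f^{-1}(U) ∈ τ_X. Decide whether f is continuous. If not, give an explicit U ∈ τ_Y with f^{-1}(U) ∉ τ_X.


f is NOT continuous.

Compute f^{-1}(U) for each U ∈ τ_Y:
  U = ∅: f^{-1}(U) = ∅ ∈ τ_X ✓.
  U = {γ}: f^{-1}(U) = {p81, p82} ∈ τ_X ✓.
  U = {δ}: f^{-1}(U) = {p83} ∉ τ_X ✗.
  U = {γ, δ}: f^{-1}(U) = {p81, p82, p83} ∈ τ_X ✓.
Found U = {δ} with f^{-1}(U) = {p83} not in τ_X. Therefore f is NOT continuous.


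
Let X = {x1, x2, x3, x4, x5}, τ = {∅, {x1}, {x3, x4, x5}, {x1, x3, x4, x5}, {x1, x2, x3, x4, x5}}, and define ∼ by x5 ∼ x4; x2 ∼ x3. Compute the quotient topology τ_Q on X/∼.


X/∼ = {[x1], [x2=x3], [x4=x5]}; |τ_Q| = 3.

Equivalence classes: [x1], [x2=x3], [x4=x5].
Quotient map π: X → X/∼ sends x1 ↦ [x1], x2 ↦ [x2=x3], x3 ↦ [x2=x3], x4 ↦ [x4=x5], x5 ↦ [x4=x5].
For each subset V ⊆ X/∼, compute π^{-1}(V) ⊆ X and check whether π^{-1}(V) ∈ τ. V is open in τ_Q iff π^{-1}(V) ∈ τ.
  V = {}: π^{-1}(V) = ∅ ∈ τ ✓.
  V = {[x1]}: π^{-1}(V) = {x1} ∈ τ ✓.
  V = {[x2=x3]}: π^{-1}(V) = {x2, x3} ∉ τ ✗.
  V = {[x1], [x2=x3]}: π^{-1}(V) = {x1, x2, x3} ∉ τ ✗.
  V = {[x4=x5]}: π^{-1}(V) = {x4, x5} ∉ τ ✗.
  V = {[x1], [x4=x5]}: π^{-1}(V) = {x1, x4, x5} ∉ τ ✗.
  V = {[x2=x3], [x4=x5]}: π^{-1}(V) = {x2, x3, x4, x5} ∉ τ ✗.
  V = {[x1], [x2=x3], [x4=x5]}: π^{-1}(V) = {x1, x2, x3, x4, x5} ∈ τ ✓.
Open sets in the quotient: τ_Q = {{}, {[x1]}, {[x1], [x2=x3], [x4=x5]}} (3 elements).


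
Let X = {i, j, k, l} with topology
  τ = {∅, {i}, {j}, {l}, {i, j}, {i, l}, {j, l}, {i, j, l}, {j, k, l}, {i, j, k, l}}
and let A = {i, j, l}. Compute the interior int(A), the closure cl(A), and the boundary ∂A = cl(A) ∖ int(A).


int(A) = {i, j, l}, cl(A) = {i, j, k, l}, ∂A = {k}.

Closed sets in (X, τ) are complements of opens:
  closed(X, τ) = {∅, {i}, {k}, {i, k}, {j, k}, {k, l}, {i, j, k}, {i, k, l}, {j, k, l}, {i, j, k, l}}.
int(A) = ⋃ {U ∈ τ : U ⊆ A}. Opens contained in A: ∅, {i}, {j}, {l}, {i, j}, {i, l}, {j, l}, {i, j, l}.
Taking the union of these: int(A) = {i, j, l}.
cl(A) = ⋂ {C closed : A ⊆ C}. Closed sets containing A: {i, j, k, l}.
Intersecting these: cl(A) = {i, j, k, l}.
∂A = cl(A) ∖ int(A) = {i, j, k, l} ∖ {i, j, l} = {k}.


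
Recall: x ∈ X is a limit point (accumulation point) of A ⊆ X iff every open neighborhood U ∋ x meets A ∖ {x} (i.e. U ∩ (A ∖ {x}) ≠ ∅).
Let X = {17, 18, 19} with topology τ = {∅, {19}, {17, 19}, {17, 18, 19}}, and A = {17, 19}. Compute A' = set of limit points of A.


A' = {17, 18}

For each x ∈ X, list the open sets U ∈ τ with x ∈ U, then check whether U ∩ (A ∖ {x}) ≠ ∅ for every such U.
  x = 17: opens ∋ x are {17, 19}, {17, 18, 19}; each meets A ∖ {17}, so x IS a limit point.
  x = 18: opens ∋ x are {17, 18, 19}; each meets A ∖ {18}, so x IS a limit point.
  x = 19: open {19} ∋ x has {19} ∩ (A ∖ {19}) = ∅, so x is NOT a limit point.
Collecting: A' = {17, 18}.


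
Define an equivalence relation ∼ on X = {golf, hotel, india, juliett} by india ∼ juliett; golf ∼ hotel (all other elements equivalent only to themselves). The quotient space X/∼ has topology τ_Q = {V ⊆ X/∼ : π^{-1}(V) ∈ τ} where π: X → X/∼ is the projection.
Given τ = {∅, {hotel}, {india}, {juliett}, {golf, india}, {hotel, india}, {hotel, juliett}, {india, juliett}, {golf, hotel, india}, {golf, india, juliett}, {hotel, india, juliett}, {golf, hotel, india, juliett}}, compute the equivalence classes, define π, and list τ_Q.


X/∼ = {[golf=hotel], [india=juliett]}; |τ_Q| = 3.

Equivalence classes: [golf=hotel], [india=juliett].
Quotient map π: X → X/∼ sends golf ↦ [golf=hotel], hotel ↦ [golf=hotel], india ↦ [india=juliett], juliett ↦ [india=juliett].
For each subset V ⊆ X/∼, compute π^{-1}(V) ⊆ X and check whether π^{-1}(V) ∈ τ. V is open in τ_Q iff π^{-1}(V) ∈ τ.
  V = {}: π^{-1}(V) = ∅ ∈ τ ✓.
  V = {[golf=hotel]}: π^{-1}(V) = {golf, hotel} ∉ τ ✗.
  V = {[india=juliett]}: π^{-1}(V) = {india, juliett} ∈ τ ✓.
  V = {[golf=hotel], [india=juliett]}: π^{-1}(V) = {golf, hotel, india, juliett} ∈ τ ✓.
Open sets in the quotient: τ_Q = {{}, {[india=juliett]}, {[golf=hotel], [india=juliett]}} (3 elements).


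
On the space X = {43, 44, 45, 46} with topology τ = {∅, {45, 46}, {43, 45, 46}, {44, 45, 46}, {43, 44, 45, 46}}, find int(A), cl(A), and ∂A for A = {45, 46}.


int(A) = {45, 46}, cl(A) = {43, 44, 45, 46}, ∂A = {43, 44}.

Closed sets in (X, τ) are complements of opens:
  closed(X, τ) = {∅, {43}, {44}, {43, 44}, {43, 44, 45, 46}}.
int(A) = ⋃ {U ∈ τ : U ⊆ A}. Opens contained in A: ∅, {45, 46}.
Taking the union of these: int(A) = {45, 46}.
cl(A) = ⋂ {C closed : A ⊆ C}. Closed sets containing A: {43, 44, 45, 46}.
Intersecting these: cl(A) = {43, 44, 45, 46}.
∂A = cl(A) ∖ int(A) = {43, 44, 45, 46} ∖ {45, 46} = {43, 44}.


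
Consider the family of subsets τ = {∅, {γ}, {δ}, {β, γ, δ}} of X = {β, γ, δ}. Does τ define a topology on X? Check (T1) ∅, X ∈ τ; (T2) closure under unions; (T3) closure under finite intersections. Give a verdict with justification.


τ is NOT a topology on X.

Axiom (T1): ∅ ∈ τ? Yes; X ∈ τ? Yes.
Axiom (T2/T3): check pairwise unions and intersections of members of τ.
Counterexample for (T2): {γ} ∪ {δ} = {γ, δ} ∉ τ. Therefore τ is NOT a topology.


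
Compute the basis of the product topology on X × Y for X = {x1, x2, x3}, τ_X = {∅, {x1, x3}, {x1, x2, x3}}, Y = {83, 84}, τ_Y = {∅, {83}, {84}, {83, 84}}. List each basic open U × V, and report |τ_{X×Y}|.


Basis B = {∅ × ∅, {x1, x3} × {83}, {x1, x3} × {84}, {x1, x2, x3} × {83}, {x1, x2, x3} × {84}, {x1, x3} × {83, 84}, {x1, x2, x3} × {83, 84}}; |τ_{X×Y}| = 9.

Enumerate products U × V with U ∈ τ_X, V ∈ τ_Y (deduplicated):
  ∅ × ∅ = {} (∅)
  {x1, x3} × {83} = {(x1,83), (x3,83)}
  {x1, x3} × {84} = {(x1,84), (x3,84)}
  {x1, x2, x3} × {83} = {(x1,83), (x2,83), (x3,83)}
  {x1, x2, x3} × {84} = {(x1,84), (x2,84), (x3,84)}
  {x1, x3} × {83, 84} = {(x1,83), (x1,84), (x3,83), (x3,84)}
  {x1, x2, x3} × {83, 84} = {(x1,83), (x1,84), (x2,83), (x2,84), (x3,83), (x3,84)}
These 7 distinct sets form the basis B.
Close under arbitrary unions to get τ_{X×Y}; counting gives |τ_{X×Y}| = 9.


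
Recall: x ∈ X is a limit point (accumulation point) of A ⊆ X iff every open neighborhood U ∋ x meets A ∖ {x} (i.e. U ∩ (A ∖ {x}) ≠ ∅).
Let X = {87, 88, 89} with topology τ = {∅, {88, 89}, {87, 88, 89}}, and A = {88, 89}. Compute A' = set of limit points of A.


A' = {87, 88, 89}

For each x ∈ X, list the open sets U ∈ τ with x ∈ U, then check whether U ∩ (A ∖ {x}) ≠ ∅ for every such U.
  x = 87: opens ∋ x are {87, 88, 89}; each meets A ∖ {87}, so x IS a limit point.
  x = 88: opens ∋ x are {88, 89}, {87, 88, 89}; each meets A ∖ {88}, so x IS a limit point.
  x = 89: opens ∋ x are {88, 89}, {87, 88, 89}; each meets A ∖ {89}, so x IS a limit point.
Collecting: A' = {87, 88, 89}.


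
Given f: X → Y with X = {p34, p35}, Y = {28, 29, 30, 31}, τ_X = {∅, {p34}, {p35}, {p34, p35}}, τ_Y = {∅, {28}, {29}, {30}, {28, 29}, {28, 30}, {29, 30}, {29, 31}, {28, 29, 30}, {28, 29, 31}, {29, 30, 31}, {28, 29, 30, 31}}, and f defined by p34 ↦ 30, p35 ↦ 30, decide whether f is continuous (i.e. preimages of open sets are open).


f IS continuous.

Compute f^{-1}(U) for each U ∈ τ_Y:
  U = ∅: f^{-1}(U) = ∅ ∈ τ_X ✓.
  U = {28}: f^{-1}(U) = ∅ ∈ τ_X ✓.
  U = {29}: f^{-1}(U) = ∅ ∈ τ_X ✓.
  U = {30}: f^{-1}(U) = {p34, p35} ∈ τ_X ✓.
  U = {28, 29}: f^{-1}(U) = ∅ ∈ τ_X ✓.
  U = {28, 30}: f^{-1}(U) = {p34, p35} ∈ τ_X ✓.
  U = {29, 30}: f^{-1}(U) = {p34, p35} ∈ τ_X ✓.
  U = {29, 31}: f^{-1}(U) = ∅ ∈ τ_X ✓.
  U = {28, 29, 30}: f^{-1}(U) = {p34, p35} ∈ τ_X ✓.
  U = {28, 29, 31}: f^{-1}(U) = ∅ ∈ τ_X ✓.
  U = {29, 30, 31}: f^{-1}(U) = {p34, p35} ∈ τ_X ✓.
  U = {28, 29, 30, 31}: f^{-1}(U) = {p34, p35} ∈ τ_X ✓.
Every preimage lies in τ_X, so f IS continuous.


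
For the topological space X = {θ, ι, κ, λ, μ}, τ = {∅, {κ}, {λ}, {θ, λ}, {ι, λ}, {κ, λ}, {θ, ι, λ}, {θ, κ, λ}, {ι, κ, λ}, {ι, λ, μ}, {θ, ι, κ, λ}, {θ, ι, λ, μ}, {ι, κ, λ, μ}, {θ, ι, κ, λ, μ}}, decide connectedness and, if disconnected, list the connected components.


(X, τ) is disconnected; components = [{κ}, {θ, ι, λ, μ}].

Find clopen sets (U ∈ τ with X ∖ U ∈ τ):
  U = ∅, X ∖ U = {θ, ι, κ, λ, μ} — both open, so U is clopen.
  U = {κ}, X ∖ U = {θ, ι, λ, μ} — both open, so U is clopen.
  U = {θ, ι, λ, μ}, X ∖ U = {κ} — both open, so U is clopen.
  U = {θ, ι, κ, λ, μ}, X ∖ U = ∅ — both open, so U is clopen.
Nontrivial clopen(s) exist: e.g. {θ, ι, λ, μ}. So (X, τ) is disconnected.
Compute connected components by grouping points that agree on all clopens:
  component: {κ}
  component: {θ, ι, λ, μ}


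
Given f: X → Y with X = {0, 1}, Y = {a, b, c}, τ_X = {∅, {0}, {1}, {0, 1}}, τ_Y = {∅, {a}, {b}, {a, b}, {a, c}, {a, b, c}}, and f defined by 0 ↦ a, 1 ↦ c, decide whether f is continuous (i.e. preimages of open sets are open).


f IS continuous.

Compute f^{-1}(U) for each U ∈ τ_Y:
  U = ∅: f^{-1}(U) = ∅ ∈ τ_X ✓.
  U = {a}: f^{-1}(U) = {0} ∈ τ_X ✓.
  U = {b}: f^{-1}(U) = ∅ ∈ τ_X ✓.
  U = {a, b}: f^{-1}(U) = {0} ∈ τ_X ✓.
  U = {a, c}: f^{-1}(U) = {0, 1} ∈ τ_X ✓.
  U = {a, b, c}: f^{-1}(U) = {0, 1} ∈ τ_X ✓.
Every preimage lies in τ_X, so f IS continuous.


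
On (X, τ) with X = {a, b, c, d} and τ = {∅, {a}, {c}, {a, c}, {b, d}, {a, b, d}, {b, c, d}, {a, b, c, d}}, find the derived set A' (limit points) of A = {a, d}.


A' = {b}

For each x ∈ X, list the open sets U ∈ τ with x ∈ U, then check whether U ∩ (A ∖ {x}) ≠ ∅ for every such U.
  x = a: open {a} ∋ x has {a} ∩ (A ∖ {a}) = ∅, so x is NOT a limit point.
  x = b: opens ∋ x are {b, d}, {a, b, d}, {b, c, d}, {a, b, c, d}; each meets A ∖ {b}, so x IS a limit point.
  x = c: open {c} ∋ x has {c} ∩ (A ∖ {c}) = ∅, so x is NOT a limit point.
  x = d: open {b, d} ∋ x has {b, d} ∩ (A ∖ {d}) = ∅, so x is NOT a limit point.
Collecting: A' = {b}.


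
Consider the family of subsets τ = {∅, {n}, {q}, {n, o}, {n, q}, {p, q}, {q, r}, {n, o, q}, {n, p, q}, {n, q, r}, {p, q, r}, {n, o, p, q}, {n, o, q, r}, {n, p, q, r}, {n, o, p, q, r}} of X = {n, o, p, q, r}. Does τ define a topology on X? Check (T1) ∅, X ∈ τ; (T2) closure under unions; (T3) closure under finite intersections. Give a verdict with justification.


τ IS a topology on X.

Axiom (T1): ∅ ∈ τ? Yes; X ∈ τ? Yes.
Axiom (T2/T3): check pairwise unions and intersections of members of τ.
All pairwise intersections and unions checked — each lies in τ. Therefore τ satisfies (T1), (T2), (T3): it IS a topology on X.


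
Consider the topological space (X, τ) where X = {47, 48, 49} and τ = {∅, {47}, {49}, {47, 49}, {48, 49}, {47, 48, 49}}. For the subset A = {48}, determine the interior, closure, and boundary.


int(A) = ∅, cl(A) = {48}, ∂A = {48}.

Closed sets in (X, τ) are complements of opens:
  closed(X, τ) = {∅, {47}, {48}, {47, 48}, {48, 49}, {47, 48, 49}}.
int(A) = ⋃ {U ∈ τ : U ⊆ A}. Opens contained in A: ∅.
Taking the union of these: int(A) = ∅.
cl(A) = ⋂ {C closed : A ⊆ C}. Closed sets containing A: {48}, {47, 48}, {48, 49}, {47, 48, 49}.
Intersecting these: cl(A) = {48}.
∂A = cl(A) ∖ int(A) = {48} ∖ ∅ = {48}.


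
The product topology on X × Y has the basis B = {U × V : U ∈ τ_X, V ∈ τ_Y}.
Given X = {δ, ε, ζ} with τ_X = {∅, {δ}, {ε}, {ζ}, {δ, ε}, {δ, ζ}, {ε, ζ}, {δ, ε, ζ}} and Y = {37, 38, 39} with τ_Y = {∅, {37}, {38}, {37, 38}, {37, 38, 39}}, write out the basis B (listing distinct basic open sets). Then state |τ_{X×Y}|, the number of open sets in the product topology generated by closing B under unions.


Basis B = {∅ × ∅, {δ} × {37}, {δ} × {38}, {ε} × {37}, {ε} × {38}, {ζ} × {37}, {ζ} × {38}, {δ} × {37, 38}, {δ, ε} × {37}, {δ, ζ} × {37}, {δ, ε} × {38}, {δ, ζ} × {38}, {ε} × {37, 38}, {ε, ζ} × {37}, {ε, ζ} × {38}, {ζ} × {37, 38}, {δ} × {37, 38, 39}, {δ, ε, ζ} × {37}, {δ, ε, ζ} × {38}, {ε} × {37, 38, 39}, {ζ} × {37, 38, 39}, {δ, ε} × {37, 38}, {δ, ζ} × {37, 38}, {ε, ζ} × {37, 38}, {δ, ε} × {37, 38, 39}, {δ, ζ} × {37, 38, 39}, {δ, ε, ζ} × {37, 38}, {ε, ζ} × {37, 38, 39}, {δ, ε, ζ} × {37, 38, 39}}; |τ_{X×Y}| = 125.

Enumerate products U × V with U ∈ τ_X, V ∈ τ_Y (deduplicated):
  ∅ × ∅ = {} (∅)
  {δ} × {37} = {(δ,37)}
  {δ} × {38} = {(δ,38)}
  {ε} × {37} = {(ε,37)}
  {ε} × {38} = {(ε,38)}
  {ζ} × {37} = {(ζ,37)}
  {ζ} × {38} = {(ζ,38)}
  {δ} × {37, 38} = {(δ,37), (δ,38)}
  {δ, ε} × {37} = {(δ,37), (ε,37)}
  {δ, ζ} × {37} = {(δ,37), (ζ,37)}
  {δ, ε} × {38} = {(δ,38), (ε,38)}
  {δ, ζ} × {38} = {(δ,38), (ζ,38)}
  {ε} × {37, 38} = {(ε,37), (ε,38)}
  {ε, ζ} × {37} = {(ε,37), (ζ,37)}
  {ε, ζ} × {38} = {(ε,38), (ζ,38)}
  {ζ} × {37, 38} = {(ζ,37), (ζ,38)}
  {δ} × {37, 38, 39} = {(δ,37), (δ,38), (δ,39)}
  {δ, ε, ζ} × {37} = {(δ,37), (ε,37), (ζ,37)}
  {δ, ε, ζ} × {38} = {(δ,38), (ε,38), (ζ,38)}
  {ε} × {37, 38, 39} = {(ε,37), (ε,38), (ε,39)}
  {ζ} × {37, 38, 39} = {(ζ,37), (ζ,38), (ζ,39)}
  {δ, ε} × {37, 38} = {(δ,37), (δ,38), (ε,37), (ε,38)}
  {δ, ζ} × {37, 38} = {(δ,37), (δ,38), (ζ,37), (ζ,38)}
  {ε, ζ} × {37, 38} = {(ε,37), (ε,38), (ζ,37), (ζ,38)}
  {δ, ε} × {37, 38, 39} = {(δ,37), (δ,38), (δ,39), (ε,37), (ε,38), (ε,39)}
  {δ, ζ} × {37, 38, 39} = {(δ,37), (δ,38), (δ,39), (ζ,37), (ζ,38), (ζ,39)}
  {δ, ε, ζ} × {37, 38} = {(δ,37), (δ,38), (ε,37), (ε,38), (ζ,37), (ζ,38)}
  {ε, ζ} × {37, 38, 39} = {(ε,37), (ε,38), (ε,39), (ζ,37), (ζ,38), (ζ,39)}
  {δ, ε, ζ} × {37, 38, 39} = {(δ,37), (δ,38), (δ,39), (ε,37), (ε,38), (ε,39), (ζ,37), (ζ,38), (ζ,39)}
These 29 distinct sets form the basis B.
Close under arbitrary unions to get τ_{X×Y}; counting gives |τ_{X×Y}| = 125.
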